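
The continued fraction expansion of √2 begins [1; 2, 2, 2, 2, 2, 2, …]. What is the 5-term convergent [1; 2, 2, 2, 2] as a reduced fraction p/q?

41/29

Work from the innermost term outward:
Start with 2.
2 + 1/(2/1) = 2 + 1/2 = 5/2
2 + 1/(5/2) = 2 + 2/5 = 12/5
2 + 1/(12/5) = 2 + 5/12 = 29/12
1 + 1/(29/12) = 1 + 12/29 = 41/29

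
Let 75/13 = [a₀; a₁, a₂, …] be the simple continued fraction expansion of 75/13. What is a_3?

Repeatedly divide and take the remainder:
75 = 5·13 + 10, so a_0 = 5
13 = 1·10 + 3, so a_1 = 1
10 = 3·3 + 1, so a_2 = 3
3 = 3·1 + 0, so a_3 = 3

3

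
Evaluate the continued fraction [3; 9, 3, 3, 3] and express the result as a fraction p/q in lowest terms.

Collapse the nested fraction from the inside out:
Start with 3.
3 + 1/(3/1) = 3 + 1/3 = 10/3
3 + 1/(10/3) = 3 + 3/10 = 33/10
9 + 1/(33/10) = 9 + 10/33 = 307/33
3 + 1/(307/33) = 3 + 33/307 = 954/307

954/307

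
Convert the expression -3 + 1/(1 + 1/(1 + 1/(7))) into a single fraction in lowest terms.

Start with 7.
1 + 1/(7/1) = 1 + 1/7 = 8/7
1 + 1/(8/7) = 1 + 7/8 = 15/8
-3 + 1/(15/8) = -3 + 8/15 = -37/15

-37/15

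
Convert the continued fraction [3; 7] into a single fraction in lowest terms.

22/7

Compute successive convergents:
a_0 = 3: 3/1
a_1 = 7: 22/7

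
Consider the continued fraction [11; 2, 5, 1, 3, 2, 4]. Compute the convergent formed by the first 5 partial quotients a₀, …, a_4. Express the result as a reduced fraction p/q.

573/50

Start with 3.
1 + 1/(3/1) = 1 + 1/3 = 4/3
5 + 1/(4/3) = 5 + 3/4 = 23/4
2 + 1/(23/4) = 2 + 4/23 = 50/23
11 + 1/(50/23) = 11 + 23/50 = 573/50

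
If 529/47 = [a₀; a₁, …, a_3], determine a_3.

Apply division with remainder until the remainder is 0:
529 ÷ 47 → quotient 11, remainder 12
47 ÷ 12 → quotient 3, remainder 11
12 ÷ 11 → quotient 1, remainder 1
11 ÷ 1 → quotient 11, remainder 0

11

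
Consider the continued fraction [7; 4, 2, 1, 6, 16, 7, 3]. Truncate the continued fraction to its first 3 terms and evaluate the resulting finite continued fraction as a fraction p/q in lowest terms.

Start with 2.
4 + 1/(2/1) = 4 + 1/2 = 9/2
7 + 1/(9/2) = 7 + 2/9 = 65/9

65/9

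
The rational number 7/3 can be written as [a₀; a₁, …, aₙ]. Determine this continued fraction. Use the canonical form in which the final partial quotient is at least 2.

⌊7/3⌋ = 2, remainder 1
⌊3/1⌋ = 3, remainder 0

[2; 3]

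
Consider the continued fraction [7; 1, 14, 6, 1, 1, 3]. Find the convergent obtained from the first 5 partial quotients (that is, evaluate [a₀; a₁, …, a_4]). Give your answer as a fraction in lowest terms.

a_0 = 7: 7/1
a_1 = 1: 8/1
a_2 = 14: 119/15
a_3 = 6: 722/91
a_4 = 1: 841/106

841/106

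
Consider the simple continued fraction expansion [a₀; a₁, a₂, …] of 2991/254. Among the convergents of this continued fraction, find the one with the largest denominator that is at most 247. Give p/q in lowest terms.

List convergents until the denominator exceeds the bound:
a_0 = 11: 11/1  (≤ bound)
a_1 = 1: 12/1  (≤ bound)
a_2 = 3: 47/4  (≤ bound)
a_3 = 2: 106/9  (≤ bound)
a_4 = 5: 577/49  (≤ bound)
a_5 = 5: 2991/254  (> 247, stop)

577/49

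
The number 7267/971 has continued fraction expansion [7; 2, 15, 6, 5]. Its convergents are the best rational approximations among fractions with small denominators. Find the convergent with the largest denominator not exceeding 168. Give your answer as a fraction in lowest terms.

232/31

a_0 = 7: 7/1  (≤ bound)
a_1 = 2: 15/2  (≤ bound)
a_2 = 15: 232/31  (≤ bound)
a_3 = 6: 1407/188  (> 168, stop)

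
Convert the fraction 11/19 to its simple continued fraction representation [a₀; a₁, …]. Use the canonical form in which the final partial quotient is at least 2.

11 ÷ 19 → quotient 0, remainder 11
19 ÷ 11 → quotient 1, remainder 8
11 ÷ 8 → quotient 1, remainder 3
8 ÷ 3 → quotient 2, remainder 2
3 ÷ 2 → quotient 1, remainder 1
2 ÷ 1 → quotient 2, remainder 0

[0; 1, 1, 2, 1, 2]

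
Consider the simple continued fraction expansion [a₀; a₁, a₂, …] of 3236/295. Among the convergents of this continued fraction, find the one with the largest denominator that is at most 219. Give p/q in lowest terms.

1437/131

a_0 = 10: 10/1  (≤ bound)
a_1 = 1: 11/1  (≤ bound)
a_2 = 31: 351/32  (≤ bound)
a_3 = 1: 362/33  (≤ bound)
a_4 = 3: 1437/131  (≤ bound)
a_5 = 2: 3236/295  (> 219, stop)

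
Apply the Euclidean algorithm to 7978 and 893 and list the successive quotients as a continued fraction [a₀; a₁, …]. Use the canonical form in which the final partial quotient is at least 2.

7978 = 8·893 + 834, so a_0 = 8
893 = 1·834 + 59, so a_1 = 1
834 = 14·59 + 8, so a_2 = 14
59 = 7·8 + 3, so a_3 = 7
8 = 2·3 + 2, so a_4 = 2
3 = 1·2 + 1, so a_5 = 1
2 = 2·1 + 0, so a_6 = 2

[8; 1, 14, 7, 2, 1, 2]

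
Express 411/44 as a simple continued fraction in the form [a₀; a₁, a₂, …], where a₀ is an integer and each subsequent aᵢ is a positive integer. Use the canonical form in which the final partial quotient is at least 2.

[9; 2, 1, 14]

Repeatedly divide and take the remainder:
411 = 9·44 + 15, so a_0 = 9
44 = 2·15 + 14, so a_1 = 2
15 = 1·14 + 1, so a_2 = 1
14 = 14·1 + 0, so a_3 = 14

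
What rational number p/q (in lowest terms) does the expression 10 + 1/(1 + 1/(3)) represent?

43/4

a_0 = 10: 10/1
a_1 = 1: 11/1
a_2 = 3: 43/4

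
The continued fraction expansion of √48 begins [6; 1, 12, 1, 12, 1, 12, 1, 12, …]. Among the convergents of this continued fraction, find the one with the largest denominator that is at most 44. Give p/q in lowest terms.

97/14

List convergents until the denominator exceeds the bound:
a_0 = 6: 6/1  (≤ bound)
a_1 = 1: 7/1  (≤ bound)
a_2 = 12: 90/13  (≤ bound)
a_3 = 1: 97/14  (≤ bound)
a_4 = 12: 1254/181  (> 44, stop)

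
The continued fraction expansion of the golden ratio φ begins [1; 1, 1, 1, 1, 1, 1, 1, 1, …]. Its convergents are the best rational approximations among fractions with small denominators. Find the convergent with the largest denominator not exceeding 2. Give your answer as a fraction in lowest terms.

3/2

a_0 = 1: 1/1  (≤ bound)
a_1 = 1: 2/1  (≤ bound)
a_2 = 1: 3/2  (≤ bound)
a_3 = 1: 5/3  (> 2, stop)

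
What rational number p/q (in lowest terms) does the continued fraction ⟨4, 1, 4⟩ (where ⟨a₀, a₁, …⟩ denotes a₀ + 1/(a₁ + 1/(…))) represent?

24/5

Compute successive convergents:
a_0 = 4: 4/1
a_1 = 1: 5/1
a_2 = 4: 24/5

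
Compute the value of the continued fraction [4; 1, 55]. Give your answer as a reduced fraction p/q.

279/56

Start with 55.
1 + 1/(55/1) = 1 + 1/55 = 56/55
4 + 1/(56/55) = 4 + 55/56 = 279/56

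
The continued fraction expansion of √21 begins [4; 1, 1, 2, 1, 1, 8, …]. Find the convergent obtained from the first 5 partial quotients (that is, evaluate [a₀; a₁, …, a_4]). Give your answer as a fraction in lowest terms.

32/7

Starting at the tail and folding back:
Start with 1.
2 + 1/(1/1) = 2 + 1/1 = 3/1
1 + 1/(3/1) = 1 + 1/3 = 4/3
1 + 1/(4/3) = 1 + 3/4 = 7/4
4 + 1/(7/4) = 4 + 4/7 = 32/7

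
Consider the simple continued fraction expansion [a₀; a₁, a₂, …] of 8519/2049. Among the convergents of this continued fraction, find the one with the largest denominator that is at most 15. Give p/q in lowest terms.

54/13

a_0 = 4: 4/1  (≤ bound)
a_1 = 6: 25/6  (≤ bound)
a_2 = 2: 54/13  (≤ bound)
a_3 = 1: 79/19  (> 15, stop)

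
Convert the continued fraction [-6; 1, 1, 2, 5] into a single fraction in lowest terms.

Build up convergents one term at a time:
a_0 = -6: -6/1
a_1 = 1: -5/1
a_2 = 1: -11/2
a_3 = 2: -27/5
a_4 = 5: -146/27

-146/27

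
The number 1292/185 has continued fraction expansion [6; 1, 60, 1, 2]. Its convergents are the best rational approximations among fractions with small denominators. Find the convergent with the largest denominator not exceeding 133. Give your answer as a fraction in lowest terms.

433/62

List convergents until the denominator exceeds the bound:
a_0 = 6: 6/1  (≤ bound)
a_1 = 1: 7/1  (≤ bound)
a_2 = 60: 426/61  (≤ bound)
a_3 = 1: 433/62  (≤ bound)
a_4 = 2: 1292/185  (> 133, stop)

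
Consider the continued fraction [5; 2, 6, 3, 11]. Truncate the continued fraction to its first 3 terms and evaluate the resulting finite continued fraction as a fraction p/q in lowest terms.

71/13

a_0 = 5: 5/1
a_1 = 2: 11/2
a_2 = 6: 71/13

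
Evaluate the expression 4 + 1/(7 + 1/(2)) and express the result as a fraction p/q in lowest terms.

a_0 = 4: 4/1
a_1 = 7: 29/7
a_2 = 2: 62/15

62/15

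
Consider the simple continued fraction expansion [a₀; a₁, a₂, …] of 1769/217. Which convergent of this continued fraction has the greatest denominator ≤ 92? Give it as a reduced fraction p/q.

375/46

a_0 = 8: 8/1  (≤ bound)
a_1 = 6: 49/6  (≤ bound)
a_2 = 1: 57/7  (≤ bound)
a_3 = 1: 106/13  (≤ bound)
a_4 = 2: 269/33  (≤ bound)
a_5 = 1: 375/46  (≤ bound)
a_6 = 4: 1769/217  (> 92, stop)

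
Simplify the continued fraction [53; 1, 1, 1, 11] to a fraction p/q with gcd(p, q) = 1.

Use the convergent recurrence hₖ = aₖ·hₖ₋₁ + hₖ₋₂ (and likewise for the denominators kₖ):
a_0 = 53: 53/1
a_1 = 1: 54/1
a_2 = 1: 107/2
a_3 = 1: 161/3
a_4 = 11: 1878/35

1878/35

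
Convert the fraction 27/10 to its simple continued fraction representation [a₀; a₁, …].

27 ÷ 10 → quotient 2, remainder 7
10 ÷ 7 → quotient 1, remainder 3
7 ÷ 3 → quotient 2, remainder 1
3 ÷ 1 → quotient 3, remainder 0

[2; 1, 2, 3]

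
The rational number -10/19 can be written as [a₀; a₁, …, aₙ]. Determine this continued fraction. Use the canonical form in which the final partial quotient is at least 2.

⌊-10/19⌋ = -1, remainder 9
⌊19/9⌋ = 2, remainder 1
⌊9/1⌋ = 9, remainder 0

[-1; 2, 9]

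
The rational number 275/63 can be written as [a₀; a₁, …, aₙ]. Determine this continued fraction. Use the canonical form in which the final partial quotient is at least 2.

Run the Euclidean algorithm, recording each quotient:
275 = 4·63 + 23, so a_0 = 4
63 = 2·23 + 17, so a_1 = 2
23 = 1·17 + 6, so a_2 = 1
17 = 2·6 + 5, so a_3 = 2
6 = 1·5 + 1, so a_4 = 1
5 = 5·1 + 0, so a_5 = 5

[4; 2, 1, 2, 1, 5]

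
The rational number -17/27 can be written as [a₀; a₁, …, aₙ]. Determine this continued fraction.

Run the Euclidean algorithm, recording each quotient:
⌊-17/27⌋ = -1, remainder 10
⌊27/10⌋ = 2, remainder 7
⌊10/7⌋ = 1, remainder 3
⌊7/3⌋ = 2, remainder 1
⌊3/1⌋ = 3, remainder 0

[-1; 2, 1, 2, 3]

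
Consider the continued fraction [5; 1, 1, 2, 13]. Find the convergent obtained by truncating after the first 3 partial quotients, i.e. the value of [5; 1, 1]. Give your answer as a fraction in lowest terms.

11/2

a_0 = 5: 5/1
a_1 = 1: 6/1
a_2 = 1: 11/2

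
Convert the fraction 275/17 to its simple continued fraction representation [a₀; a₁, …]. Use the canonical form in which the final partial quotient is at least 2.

⌊275/17⌋ = 16, remainder 3
⌊17/3⌋ = 5, remainder 2
⌊3/2⌋ = 1, remainder 1
⌊2/1⌋ = 2, remainder 0

[16; 5, 1, 2]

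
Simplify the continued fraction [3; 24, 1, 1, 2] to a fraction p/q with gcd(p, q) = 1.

374/123

Start with 2.
1 + 1/(2/1) = 1 + 1/2 = 3/2
1 + 1/(3/2) = 1 + 2/3 = 5/3
24 + 1/(5/3) = 24 + 3/5 = 123/5
3 + 1/(123/5) = 3 + 5/123 = 374/123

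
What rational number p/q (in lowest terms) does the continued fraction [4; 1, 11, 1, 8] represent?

571/116

Start with 8.
1 + 1/(8/1) = 1 + 1/8 = 9/8
11 + 1/(9/8) = 11 + 8/9 = 107/9
1 + 1/(107/9) = 1 + 9/107 = 116/107
4 + 1/(116/107) = 4 + 107/116 = 571/116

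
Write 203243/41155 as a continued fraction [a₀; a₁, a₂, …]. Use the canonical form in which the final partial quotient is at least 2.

Repeatedly divide and take the remainder:
203243 ÷ 41155 → quotient 4, remainder 38623
41155 ÷ 38623 → quotient 1, remainder 2532
38623 ÷ 2532 → quotient 15, remainder 643
2532 ÷ 643 → quotient 3, remainder 603
643 ÷ 603 → quotient 1, remainder 40
603 ÷ 40 → quotient 15, remainder 3
40 ÷ 3 → quotient 13, remainder 1
3 ÷ 1 → quotient 3, remainder 0

[4; 1, 15, 3, 1, 15, 13, 3]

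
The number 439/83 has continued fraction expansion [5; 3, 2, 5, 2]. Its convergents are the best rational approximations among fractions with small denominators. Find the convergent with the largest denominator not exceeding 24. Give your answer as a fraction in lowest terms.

a_0 = 5: 5/1  (≤ bound)
a_1 = 3: 16/3  (≤ bound)
a_2 = 2: 37/7  (≤ bound)
a_3 = 5: 201/38  (> 24, stop)

37/7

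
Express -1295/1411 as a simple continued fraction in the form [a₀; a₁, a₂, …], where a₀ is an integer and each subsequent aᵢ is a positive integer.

⌊-1295/1411⌋ = -1, remainder 116
⌊1411/116⌋ = 12, remainder 19
⌊116/19⌋ = 6, remainder 2
⌊19/2⌋ = 9, remainder 1
⌊2/1⌋ = 2, remainder 0

[-1; 12, 6, 9, 2]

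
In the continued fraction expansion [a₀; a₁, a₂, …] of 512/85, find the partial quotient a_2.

2

Run the Euclidean algorithm, recording each quotient:
512 = 6·85 + 2, so a_0 = 6
85 = 42·2 + 1, so a_1 = 42
2 = 2·1 + 0, so a_2 = 2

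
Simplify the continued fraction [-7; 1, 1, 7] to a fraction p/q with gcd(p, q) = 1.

-97/15

a_0 = -7: -7/1
a_1 = 1: -6/1
a_2 = 1: -13/2
a_3 = 7: -97/15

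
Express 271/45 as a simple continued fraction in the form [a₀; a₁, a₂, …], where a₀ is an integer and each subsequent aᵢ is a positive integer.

[6; 45]

271 ÷ 45 → quotient 6, remainder 1
45 ÷ 1 → quotient 45, remainder 0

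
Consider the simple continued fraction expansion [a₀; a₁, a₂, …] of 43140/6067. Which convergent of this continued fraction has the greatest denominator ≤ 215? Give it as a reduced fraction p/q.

a_0 = 7: 7/1  (≤ bound)
a_1 = 9: 64/9  (≤ bound)
a_2 = 23: 1479/208  (≤ bound)
a_3 = 1: 1543/217  (> 215, stop)

1479/208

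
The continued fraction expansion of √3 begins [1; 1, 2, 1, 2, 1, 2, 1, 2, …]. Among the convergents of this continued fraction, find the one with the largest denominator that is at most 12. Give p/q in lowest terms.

a_0 = 1: 1/1  (≤ bound)
a_1 = 1: 2/1  (≤ bound)
a_2 = 2: 5/3  (≤ bound)
a_3 = 1: 7/4  (≤ bound)
a_4 = 2: 19/11  (≤ bound)
a_5 = 1: 26/15  (> 12, stop)

19/11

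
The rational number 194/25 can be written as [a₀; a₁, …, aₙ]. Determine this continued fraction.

[7; 1, 3, 6]

⌊194/25⌋ = 7, remainder 19
⌊25/19⌋ = 1, remainder 6
⌊19/6⌋ = 3, remainder 1
⌊6/1⌋ = 6, remainder 0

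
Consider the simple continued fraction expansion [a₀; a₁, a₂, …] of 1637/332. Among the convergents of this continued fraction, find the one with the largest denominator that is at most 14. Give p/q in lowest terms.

69/14

List convergents until the denominator exceeds the bound:
a_0 = 4: 4/1  (≤ bound)
a_1 = 1: 5/1  (≤ bound)
a_2 = 13: 69/14  (≤ bound)
a_3 = 2: 143/29  (> 14, stop)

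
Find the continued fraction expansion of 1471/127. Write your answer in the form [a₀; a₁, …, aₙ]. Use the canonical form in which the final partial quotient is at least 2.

Run the Euclidean algorithm, recording each quotient:
1471 = 11·127 + 74, so a_0 = 11
127 = 1·74 + 53, so a_1 = 1
74 = 1·53 + 21, so a_2 = 1
53 = 2·21 + 11, so a_3 = 2
21 = 1·11 + 10, so a_4 = 1
11 = 1·10 + 1, so a_5 = 1
10 = 10·1 + 0, so a_6 = 10

[11; 1, 1, 2, 1, 1, 10]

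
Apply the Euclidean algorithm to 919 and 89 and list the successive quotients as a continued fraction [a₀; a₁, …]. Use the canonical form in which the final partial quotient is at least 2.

[10; 3, 14, 2]

919 = 10·89 + 29, so a_0 = 10
89 = 3·29 + 2, so a_1 = 3
29 = 14·2 + 1, so a_2 = 14
2 = 2·1 + 0, so a_3 = 2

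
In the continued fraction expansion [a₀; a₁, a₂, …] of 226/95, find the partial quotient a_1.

2

Repeatedly divide and take the remainder:
⌊226/95⌋ = 2, remainder 36
⌊95/36⌋ = 2, remainder 23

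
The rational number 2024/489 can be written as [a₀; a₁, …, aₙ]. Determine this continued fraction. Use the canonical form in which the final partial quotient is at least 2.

Apply division with remainder until the remainder is 0:
⌊2024/489⌋ = 4, remainder 68
⌊489/68⌋ = 7, remainder 13
⌊68/13⌋ = 5, remainder 3
⌊13/3⌋ = 4, remainder 1
⌊3/1⌋ = 3, remainder 0

[4; 7, 5, 4, 3]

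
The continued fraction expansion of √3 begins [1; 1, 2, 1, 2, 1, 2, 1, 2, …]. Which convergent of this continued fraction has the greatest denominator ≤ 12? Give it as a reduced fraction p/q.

19/11

a_0 = 1: 1/1  (≤ bound)
a_1 = 1: 2/1  (≤ bound)
a_2 = 2: 5/3  (≤ bound)
a_3 = 1: 7/4  (≤ bound)
a_4 = 2: 19/11  (≤ bound)
a_5 = 1: 26/15  (> 12, stop)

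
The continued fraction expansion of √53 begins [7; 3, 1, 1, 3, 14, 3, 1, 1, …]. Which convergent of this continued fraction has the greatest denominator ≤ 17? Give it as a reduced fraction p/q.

51/7

a_0 = 7: 7/1  (≤ bound)
a_1 = 3: 22/3  (≤ bound)
a_2 = 1: 29/4  (≤ bound)
a_3 = 1: 51/7  (≤ bound)
a_4 = 3: 182/25  (> 17, stop)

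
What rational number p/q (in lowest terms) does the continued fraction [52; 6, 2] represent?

Start with 2.
6 + 1/(2/1) = 6 + 1/2 = 13/2
52 + 1/(13/2) = 52 + 2/13 = 678/13

678/13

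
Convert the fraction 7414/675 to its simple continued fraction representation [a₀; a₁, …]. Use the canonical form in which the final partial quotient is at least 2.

Run the Euclidean algorithm, recording each quotient:
⌊7414/675⌋ = 10, remainder 664
⌊675/664⌋ = 1, remainder 11
⌊664/11⌋ = 60, remainder 4
⌊11/4⌋ = 2, remainder 3
⌊4/3⌋ = 1, remainder 1
⌊3/1⌋ = 3, remainder 0

[10; 1, 60, 2, 1, 3]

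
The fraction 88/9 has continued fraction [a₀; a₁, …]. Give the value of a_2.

88 ÷ 9 → quotient 9, remainder 7
9 ÷ 7 → quotient 1, remainder 2
7 ÷ 2 → quotient 3, remainder 1

3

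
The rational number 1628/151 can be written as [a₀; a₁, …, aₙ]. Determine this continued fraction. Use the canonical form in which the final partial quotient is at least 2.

[10; 1, 3, 1, 1, 2, 1, 4]

Repeatedly divide and take the remainder:
1628 ÷ 151 → quotient 10, remainder 118
151 ÷ 118 → quotient 1, remainder 33
118 ÷ 33 → quotient 3, remainder 19
33 ÷ 19 → quotient 1, remainder 14
19 ÷ 14 → quotient 1, remainder 5
14 ÷ 5 → quotient 2, remainder 4
5 ÷ 4 → quotient 1, remainder 1
4 ÷ 1 → quotient 4, remainder 0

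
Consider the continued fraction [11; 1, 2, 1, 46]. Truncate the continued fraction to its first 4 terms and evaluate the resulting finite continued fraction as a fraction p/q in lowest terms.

Start with 1.
2 + 1/(1/1) = 2 + 1/1 = 3/1
1 + 1/(3/1) = 1 + 1/3 = 4/3
11 + 1/(4/3) = 11 + 3/4 = 47/4

47/4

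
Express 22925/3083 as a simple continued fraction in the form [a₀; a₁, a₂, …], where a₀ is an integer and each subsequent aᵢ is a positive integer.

[7; 2, 3, 2, 2, 15, 2, 2]

Apply division with remainder until the remainder is 0:
22925 = 7·3083 + 1344, so a_0 = 7
3083 = 2·1344 + 395, so a_1 = 2
1344 = 3·395 + 159, so a_2 = 3
395 = 2·159 + 77, so a_3 = 2
159 = 2·77 + 5, so a_4 = 2
77 = 15·5 + 2, so a_5 = 15
5 = 2·2 + 1, so a_6 = 2
2 = 2·1 + 0, so a_7 = 2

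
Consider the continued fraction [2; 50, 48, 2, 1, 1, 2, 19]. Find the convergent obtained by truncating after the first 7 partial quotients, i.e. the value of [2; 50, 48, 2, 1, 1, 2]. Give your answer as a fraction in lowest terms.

Use the convergent recurrence hₖ = aₖ·hₖ₋₁ + hₖ₋₂ (and likewise for the denominators kₖ):
a_0 = 2: 2/1
a_1 = 50: 101/50
a_2 = 48: 4850/2401
a_3 = 2: 9801/4852
a_4 = 1: 14651/7253
a_5 = 1: 24452/12105
a_6 = 2: 63555/31463

63555/31463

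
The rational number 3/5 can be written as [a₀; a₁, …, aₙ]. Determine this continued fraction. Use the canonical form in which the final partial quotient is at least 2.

[0; 1, 1, 2]

Repeatedly divide and take the remainder:
3 = 0·5 + 3, so a_0 = 0
5 = 1·3 + 2, so a_1 = 1
3 = 1·2 + 1, so a_2 = 1
2 = 2·1 + 0, so a_3 = 2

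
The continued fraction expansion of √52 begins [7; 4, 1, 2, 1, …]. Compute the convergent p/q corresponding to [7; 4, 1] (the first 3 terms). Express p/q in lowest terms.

36/5

Start with 1.
4 + 1/(1/1) = 4 + 1/1 = 5/1
7 + 1/(5/1) = 7 + 1/5 = 36/5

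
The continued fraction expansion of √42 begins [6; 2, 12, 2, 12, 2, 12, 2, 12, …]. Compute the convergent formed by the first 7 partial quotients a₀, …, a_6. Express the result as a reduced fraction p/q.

109194/16849

Start with 12.
2 + 1/(12/1) = 2 + 1/12 = 25/12
12 + 1/(25/12) = 12 + 12/25 = 312/25
2 + 1/(312/25) = 2 + 25/312 = 649/312
12 + 1/(649/312) = 12 + 312/649 = 8100/649
2 + 1/(8100/649) = 2 + 649/8100 = 16849/8100
6 + 1/(16849/8100) = 6 + 8100/16849 = 109194/16849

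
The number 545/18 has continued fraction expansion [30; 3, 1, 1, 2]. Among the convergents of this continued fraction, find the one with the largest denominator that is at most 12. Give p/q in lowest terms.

212/7

List convergents until the denominator exceeds the bound:
a_0 = 30: 30/1  (≤ bound)
a_1 = 3: 91/3  (≤ bound)
a_2 = 1: 121/4  (≤ bound)
a_3 = 1: 212/7  (≤ bound)
a_4 = 2: 545/18  (> 12, stop)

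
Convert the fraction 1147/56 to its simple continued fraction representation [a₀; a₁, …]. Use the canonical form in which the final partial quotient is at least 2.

1147 ÷ 56 → quotient 20, remainder 27
56 ÷ 27 → quotient 2, remainder 2
27 ÷ 2 → quotient 13, remainder 1
2 ÷ 1 → quotient 2, remainder 0

[20; 2, 13, 2]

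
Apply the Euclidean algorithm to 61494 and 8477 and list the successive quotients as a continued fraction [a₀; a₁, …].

Repeatedly divide and take the remainder:
61494 = 7·8477 + 2155, so a_0 = 7
8477 = 3·2155 + 2012, so a_1 = 3
2155 = 1·2012 + 143, so a_2 = 1
2012 = 14·143 + 10, so a_3 = 14
143 = 14·10 + 3, so a_4 = 14
10 = 3·3 + 1, so a_5 = 3
3 = 3·1 + 0, so a_6 = 3

[7; 3, 1, 14, 14, 3, 3]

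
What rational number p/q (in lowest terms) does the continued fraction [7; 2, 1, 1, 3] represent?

133/18

a_0 = 7: 7/1
a_1 = 2: 15/2
a_2 = 1: 22/3
a_3 = 1: 37/5
a_4 = 3: 133/18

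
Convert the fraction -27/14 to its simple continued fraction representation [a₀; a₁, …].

[-2; 14]

Run the Euclidean algorithm, recording each quotient:
-27 ÷ 14 → quotient -2, remainder 1
14 ÷ 1 → quotient 14, remainder 0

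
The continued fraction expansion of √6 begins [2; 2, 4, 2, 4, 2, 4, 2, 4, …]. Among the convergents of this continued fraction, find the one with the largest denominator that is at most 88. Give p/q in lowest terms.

a_0 = 2: 2/1  (≤ bound)
a_1 = 2: 5/2  (≤ bound)
a_2 = 4: 22/9  (≤ bound)
a_3 = 2: 49/20  (≤ bound)
a_4 = 4: 218/89  (> 88, stop)

49/20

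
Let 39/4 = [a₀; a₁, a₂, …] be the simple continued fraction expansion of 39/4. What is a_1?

1

Run the Euclidean algorithm, recording each quotient:
39 = 9·4 + 3, so a_0 = 9
4 = 1·3 + 1, so a_1 = 1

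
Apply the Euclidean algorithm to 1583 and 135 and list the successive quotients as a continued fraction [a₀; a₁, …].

1583 ÷ 135 → quotient 11, remainder 98
135 ÷ 98 → quotient 1, remainder 37
98 ÷ 37 → quotient 2, remainder 24
37 ÷ 24 → quotient 1, remainder 13
24 ÷ 13 → quotient 1, remainder 11
13 ÷ 11 → quotient 1, remainder 2
11 ÷ 2 → quotient 5, remainder 1
2 ÷ 1 → quotient 2, remainder 0

[11; 1, 2, 1, 1, 1, 5, 2]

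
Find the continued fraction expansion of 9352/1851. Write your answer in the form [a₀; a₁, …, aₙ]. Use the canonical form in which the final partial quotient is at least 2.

[5; 19, 12, 8]

Apply division with remainder until the remainder is 0:
9352 = 5·1851 + 97, so a_0 = 5
1851 = 19·97 + 8, so a_1 = 19
97 = 12·8 + 1, so a_2 = 12
8 = 8·1 + 0, so a_3 = 8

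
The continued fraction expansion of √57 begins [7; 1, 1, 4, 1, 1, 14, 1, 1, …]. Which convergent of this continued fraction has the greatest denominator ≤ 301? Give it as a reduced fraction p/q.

2197/291

a_0 = 7: 7/1  (≤ bound)
a_1 = 1: 8/1  (≤ bound)
a_2 = 1: 15/2  (≤ bound)
a_3 = 4: 68/9  (≤ bound)
a_4 = 1: 83/11  (≤ bound)
a_5 = 1: 151/20  (≤ bound)
a_6 = 14: 2197/291  (≤ bound)
a_7 = 1: 2348/311  (> 301, stop)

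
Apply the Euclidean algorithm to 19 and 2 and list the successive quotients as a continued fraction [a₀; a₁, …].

[9; 2]

19 = 9·2 + 1, so a_0 = 9
2 = 2·1 + 0, so a_1 = 2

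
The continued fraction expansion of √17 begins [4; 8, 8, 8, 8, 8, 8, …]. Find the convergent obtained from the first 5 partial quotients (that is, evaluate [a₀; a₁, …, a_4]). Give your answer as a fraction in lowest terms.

17684/4289

Start with 8.
8 + 1/(8/1) = 8 + 1/8 = 65/8
8 + 1/(65/8) = 8 + 8/65 = 528/65
8 + 1/(528/65) = 8 + 65/528 = 4289/528
4 + 1/(4289/528) = 4 + 528/4289 = 17684/4289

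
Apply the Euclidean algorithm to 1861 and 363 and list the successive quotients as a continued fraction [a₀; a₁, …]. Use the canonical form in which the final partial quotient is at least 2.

[5; 7, 1, 8, 5]

⌊1861/363⌋ = 5, remainder 46
⌊363/46⌋ = 7, remainder 41
⌊46/41⌋ = 1, remainder 5
⌊41/5⌋ = 8, remainder 1
⌊5/1⌋ = 5, remainder 0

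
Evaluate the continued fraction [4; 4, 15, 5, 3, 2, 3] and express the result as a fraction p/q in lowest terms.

a_0 = 4: 4/1
a_1 = 4: 17/4
a_2 = 15: 259/61
a_3 = 5: 1312/309
a_4 = 3: 4195/988
a_5 = 2: 9702/2285
a_6 = 3: 33301/7843

33301/7843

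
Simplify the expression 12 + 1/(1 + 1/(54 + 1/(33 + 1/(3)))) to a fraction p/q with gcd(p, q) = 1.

a_0 = 12: 12/1
a_1 = 1: 13/1
a_2 = 54: 714/55
a_3 = 33: 23575/1816
a_4 = 3: 71439/5503

71439/5503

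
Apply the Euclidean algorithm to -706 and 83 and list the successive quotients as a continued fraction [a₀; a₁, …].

Apply division with remainder until the remainder is 0:
⌊-706/83⌋ = -9, remainder 41
⌊83/41⌋ = 2, remainder 1
⌊41/1⌋ = 41, remainder 0

[-9; 2, 41]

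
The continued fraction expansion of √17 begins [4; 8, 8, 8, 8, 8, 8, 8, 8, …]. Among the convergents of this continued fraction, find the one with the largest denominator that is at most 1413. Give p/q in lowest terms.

List convergents until the denominator exceeds the bound:
a_0 = 4: 4/1  (≤ bound)
a_1 = 8: 33/8  (≤ bound)
a_2 = 8: 268/65  (≤ bound)
a_3 = 8: 2177/528  (≤ bound)
a_4 = 8: 17684/4289  (> 1413, stop)

2177/528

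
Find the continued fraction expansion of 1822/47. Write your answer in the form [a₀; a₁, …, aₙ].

[38; 1, 3, 3, 1, 2]

1822 ÷ 47 → quotient 38, remainder 36
47 ÷ 36 → quotient 1, remainder 11
36 ÷ 11 → quotient 3, remainder 3
11 ÷ 3 → quotient 3, remainder 2
3 ÷ 2 → quotient 1, remainder 1
2 ÷ 1 → quotient 2, remainder 0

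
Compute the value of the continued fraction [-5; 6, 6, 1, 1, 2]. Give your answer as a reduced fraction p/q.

Start with 2.
1 + 1/(2/1) = 1 + 1/2 = 3/2
1 + 1/(3/2) = 1 + 2/3 = 5/3
6 + 1/(5/3) = 6 + 3/5 = 33/5
6 + 1/(33/5) = 6 + 5/33 = 203/33
-5 + 1/(203/33) = -5 + 33/203 = -982/203

-982/203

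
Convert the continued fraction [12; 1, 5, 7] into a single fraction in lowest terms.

Build up convergents one term at a time:
a_0 = 12: 12/1
a_1 = 1: 13/1
a_2 = 5: 77/6
a_3 = 7: 552/43

552/43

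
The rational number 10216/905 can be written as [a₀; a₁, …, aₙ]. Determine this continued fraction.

⌊10216/905⌋ = 11, remainder 261
⌊905/261⌋ = 3, remainder 122
⌊261/122⌋ = 2, remainder 17
⌊122/17⌋ = 7, remainder 3
⌊17/3⌋ = 5, remainder 2
⌊3/2⌋ = 1, remainder 1
⌊2/1⌋ = 2, remainder 0

[11; 3, 2, 7, 5, 1, 2]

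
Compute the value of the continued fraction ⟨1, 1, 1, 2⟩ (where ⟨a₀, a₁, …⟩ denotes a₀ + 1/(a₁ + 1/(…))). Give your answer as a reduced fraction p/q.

8/5

a_0 = 1: 1/1
a_1 = 1: 2/1
a_2 = 1: 3/2
a_3 = 2: 8/5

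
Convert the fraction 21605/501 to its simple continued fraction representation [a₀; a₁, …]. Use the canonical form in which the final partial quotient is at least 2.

[43; 8, 12, 2, 2]

Repeatedly divide and take the remainder:
⌊21605/501⌋ = 43, remainder 62
⌊501/62⌋ = 8, remainder 5
⌊62/5⌋ = 12, remainder 2
⌊5/2⌋ = 2, remainder 1
⌊2/1⌋ = 2, remainder 0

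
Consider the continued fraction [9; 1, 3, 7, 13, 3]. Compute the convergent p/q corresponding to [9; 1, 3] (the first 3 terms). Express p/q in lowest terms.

39/4

Collapse the nested fraction from the inside out:
Start with 3.
1 + 1/(3/1) = 1 + 1/3 = 4/3
9 + 1/(4/3) = 9 + 3/4 = 39/4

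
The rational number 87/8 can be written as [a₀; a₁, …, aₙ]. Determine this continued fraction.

[10; 1, 7]

87 = 10·8 + 7, so a_0 = 10
8 = 1·7 + 1, so a_1 = 1
7 = 7·1 + 0, so a_2 = 7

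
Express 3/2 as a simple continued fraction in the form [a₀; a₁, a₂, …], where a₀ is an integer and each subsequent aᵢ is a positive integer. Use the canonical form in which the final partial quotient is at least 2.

[1; 2]

3 = 1·2 + 1, so a_0 = 1
2 = 2·1 + 0, so a_1 = 2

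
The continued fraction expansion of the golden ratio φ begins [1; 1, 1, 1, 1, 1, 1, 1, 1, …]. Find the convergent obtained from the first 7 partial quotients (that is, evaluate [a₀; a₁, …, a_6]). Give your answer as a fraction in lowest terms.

Build up convergents one term at a time:
a_0 = 1: 1/1
a_1 = 1: 2/1
a_2 = 1: 3/2
a_3 = 1: 5/3
a_4 = 1: 8/5
a_5 = 1: 13/8
a_6 = 1: 21/13

21/13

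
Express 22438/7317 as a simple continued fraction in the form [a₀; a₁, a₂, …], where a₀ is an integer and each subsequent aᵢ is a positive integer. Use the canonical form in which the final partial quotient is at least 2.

Run the Euclidean algorithm, recording each quotient:
22438 ÷ 7317 → quotient 3, remainder 487
7317 ÷ 487 → quotient 15, remainder 12
487 ÷ 12 → quotient 40, remainder 7
12 ÷ 7 → quotient 1, remainder 5
7 ÷ 5 → quotient 1, remainder 2
5 ÷ 2 → quotient 2, remainder 1
2 ÷ 1 → quotient 2, remainder 0

[3; 15, 40, 1, 1, 2, 2]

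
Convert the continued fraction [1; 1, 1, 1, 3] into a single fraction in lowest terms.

a_0 = 1: 1/1
a_1 = 1: 2/1
a_2 = 1: 3/2
a_3 = 1: 5/3
a_4 = 3: 18/11

18/11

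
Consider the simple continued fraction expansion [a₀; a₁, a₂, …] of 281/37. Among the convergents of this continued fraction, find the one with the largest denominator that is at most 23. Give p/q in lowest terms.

38/5

List convergents until the denominator exceeds the bound:
a_0 = 7: 7/1  (≤ bound)
a_1 = 1: 8/1  (≤ bound)
a_2 = 1: 15/2  (≤ bound)
a_3 = 2: 38/5  (≤ bound)
a_4 = 7: 281/37  (> 23, stop)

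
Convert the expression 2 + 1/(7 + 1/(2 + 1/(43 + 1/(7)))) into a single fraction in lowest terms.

Start with 7.
43 + 1/(7/1) = 43 + 1/7 = 302/7
2 + 1/(302/7) = 2 + 7/302 = 611/302
7 + 1/(611/302) = 7 + 302/611 = 4579/611
2 + 1/(4579/611) = 2 + 611/4579 = 9769/4579

9769/4579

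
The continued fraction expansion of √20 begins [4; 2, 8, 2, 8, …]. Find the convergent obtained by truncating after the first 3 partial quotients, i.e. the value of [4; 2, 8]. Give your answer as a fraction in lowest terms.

Compute successive convergents:
a_0 = 4: 4/1
a_1 = 2: 9/2
a_2 = 8: 76/17

76/17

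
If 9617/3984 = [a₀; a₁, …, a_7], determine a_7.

Repeatedly divide and take the remainder:
9617 ÷ 3984 → quotient 2, remainder 1649
3984 ÷ 1649 → quotient 2, remainder 686
1649 ÷ 686 → quotient 2, remainder 277
686 ÷ 277 → quotient 2, remainder 132
277 ÷ 132 → quotient 2, remainder 13
132 ÷ 13 → quotient 10, remainder 2
13 ÷ 2 → quotient 6, remainder 1
2 ÷ 1 → quotient 2, remainder 0

2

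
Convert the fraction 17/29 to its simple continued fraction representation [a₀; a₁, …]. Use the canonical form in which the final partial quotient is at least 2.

17 ÷ 29 → quotient 0, remainder 17
29 ÷ 17 → quotient 1, remainder 12
17 ÷ 12 → quotient 1, remainder 5
12 ÷ 5 → quotient 2, remainder 2
5 ÷ 2 → quotient 2, remainder 1
2 ÷ 1 → quotient 2, remainder 0

[0; 1, 1, 2, 2, 2]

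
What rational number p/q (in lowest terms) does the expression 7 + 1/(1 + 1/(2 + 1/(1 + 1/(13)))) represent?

Build up convergents one term at a time:
a_0 = 7: 7/1
a_1 = 1: 8/1
a_2 = 2: 23/3
a_3 = 1: 31/4
a_4 = 13: 426/55

426/55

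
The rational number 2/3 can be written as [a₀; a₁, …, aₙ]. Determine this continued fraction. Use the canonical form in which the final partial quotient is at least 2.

Run the Euclidean algorithm, recording each quotient:
2 ÷ 3 → quotient 0, remainder 2
3 ÷ 2 → quotient 1, remainder 1
2 ÷ 1 → quotient 2, remainder 0

[0; 1, 2]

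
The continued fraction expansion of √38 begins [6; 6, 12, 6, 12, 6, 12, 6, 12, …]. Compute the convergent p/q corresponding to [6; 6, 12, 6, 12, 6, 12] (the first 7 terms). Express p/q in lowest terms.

2463306/399601

Work from the innermost term outward:
Start with 12.
6 + 1/(12/1) = 6 + 1/12 = 73/12
12 + 1/(73/12) = 12 + 12/73 = 888/73
6 + 1/(888/73) = 6 + 73/888 = 5401/888
12 + 1/(5401/888) = 12 + 888/5401 = 65700/5401
6 + 1/(65700/5401) = 6 + 5401/65700 = 399601/65700
6 + 1/(399601/65700) = 6 + 65700/399601 = 2463306/399601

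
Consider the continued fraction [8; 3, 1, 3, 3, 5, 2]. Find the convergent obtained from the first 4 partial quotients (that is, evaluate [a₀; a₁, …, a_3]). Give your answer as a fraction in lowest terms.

a_0 = 8: 8/1
a_1 = 3: 25/3
a_2 = 1: 33/4
a_3 = 3: 124/15

124/15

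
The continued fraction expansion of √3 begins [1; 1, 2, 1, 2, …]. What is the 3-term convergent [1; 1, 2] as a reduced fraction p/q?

5/3

Work from the innermost term outward:
Start with 2.
1 + 1/(2/1) = 1 + 1/2 = 3/2
1 + 1/(3/2) = 1 + 2/3 = 5/3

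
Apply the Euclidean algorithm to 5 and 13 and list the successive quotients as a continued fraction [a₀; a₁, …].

5 ÷ 13 → quotient 0, remainder 5
13 ÷ 5 → quotient 2, remainder 3
5 ÷ 3 → quotient 1, remainder 2
3 ÷ 2 → quotient 1, remainder 1
2 ÷ 1 → quotient 2, remainder 0

[0; 2, 1, 1, 2]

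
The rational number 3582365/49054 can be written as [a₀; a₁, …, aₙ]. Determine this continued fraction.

[73; 34, 2, 8, 1, 1, 39]

3582365 ÷ 49054 → quotient 73, remainder 1423
49054 ÷ 1423 → quotient 34, remainder 672
1423 ÷ 672 → quotient 2, remainder 79
672 ÷ 79 → quotient 8, remainder 40
79 ÷ 40 → quotient 1, remainder 39
40 ÷ 39 → quotient 1, remainder 1
39 ÷ 1 → quotient 39, remainder 0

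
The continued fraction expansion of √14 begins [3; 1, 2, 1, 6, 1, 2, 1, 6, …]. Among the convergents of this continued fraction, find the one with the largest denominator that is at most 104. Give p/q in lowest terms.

333/89

a_0 = 3: 3/1  (≤ bound)
a_1 = 1: 4/1  (≤ bound)
a_2 = 2: 11/3  (≤ bound)
a_3 = 1: 15/4  (≤ bound)
a_4 = 6: 101/27  (≤ bound)
a_5 = 1: 116/31  (≤ bound)
a_6 = 2: 333/89  (≤ bound)
a_7 = 1: 449/120  (> 104, stop)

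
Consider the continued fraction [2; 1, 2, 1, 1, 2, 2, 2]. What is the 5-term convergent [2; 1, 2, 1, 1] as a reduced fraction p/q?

19/7

Build up convergents one term at a time:
a_0 = 2: 2/1
a_1 = 1: 3/1
a_2 = 2: 8/3
a_3 = 1: 11/4
a_4 = 1: 19/7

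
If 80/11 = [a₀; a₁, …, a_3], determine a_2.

1

80 = 7·11 + 3, so a_0 = 7
11 = 3·3 + 2, so a_1 = 3
3 = 1·2 + 1, so a_2 = 1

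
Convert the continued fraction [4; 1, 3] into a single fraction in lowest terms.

a_0 = 4: 4/1
a_1 = 1: 5/1
a_2 = 3: 19/4

19/4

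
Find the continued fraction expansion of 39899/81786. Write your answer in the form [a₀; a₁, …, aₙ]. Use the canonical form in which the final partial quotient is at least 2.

[0; 2, 20, 14, 3, 3, 4, 3]

Repeatedly divide and take the remainder:
39899 ÷ 81786 → quotient 0, remainder 39899
81786 ÷ 39899 → quotient 2, remainder 1988
39899 ÷ 1988 → quotient 20, remainder 139
1988 ÷ 139 → quotient 14, remainder 42
139 ÷ 42 → quotient 3, remainder 13
42 ÷ 13 → quotient 3, remainder 3
13 ÷ 3 → quotient 4, remainder 1
3 ÷ 1 → quotient 3, remainder 0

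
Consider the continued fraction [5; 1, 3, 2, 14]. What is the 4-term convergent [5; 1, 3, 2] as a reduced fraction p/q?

Start with 2.
3 + 1/(2/1) = 3 + 1/2 = 7/2
1 + 1/(7/2) = 1 + 2/7 = 9/7
5 + 1/(9/7) = 5 + 7/9 = 52/9

52/9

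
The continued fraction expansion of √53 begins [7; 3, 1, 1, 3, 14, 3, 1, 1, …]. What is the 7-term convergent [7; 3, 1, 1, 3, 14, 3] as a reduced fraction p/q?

7979/1096

a_0 = 7: 7/1
a_1 = 3: 22/3
a_2 = 1: 29/4
a_3 = 1: 51/7
a_4 = 3: 182/25
a_5 = 14: 2599/357
a_6 = 3: 7979/1096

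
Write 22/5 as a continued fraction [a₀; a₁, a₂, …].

[4; 2, 2]

Repeatedly divide and take the remainder:
22 = 4·5 + 2, so a_0 = 4
5 = 2·2 + 1, so a_1 = 2
2 = 2·1 + 0, so a_2 = 2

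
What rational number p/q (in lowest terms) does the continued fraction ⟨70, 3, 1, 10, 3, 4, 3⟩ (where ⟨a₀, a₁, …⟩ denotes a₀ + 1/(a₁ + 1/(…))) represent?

Start with 3.
4 + 1/(3/1) = 4 + 1/3 = 13/3
3 + 1/(13/3) = 3 + 3/13 = 42/13
10 + 1/(42/13) = 10 + 13/42 = 433/42
1 + 1/(433/42) = 1 + 42/433 = 475/433
3 + 1/(475/433) = 3 + 433/475 = 1858/475
70 + 1/(1858/475) = 70 + 475/1858 = 130535/1858

130535/1858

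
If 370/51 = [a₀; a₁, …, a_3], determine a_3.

12

⌊370/51⌋ = 7, remainder 13
⌊51/13⌋ = 3, remainder 12
⌊13/12⌋ = 1, remainder 1
⌊12/1⌋ = 12, remainder 0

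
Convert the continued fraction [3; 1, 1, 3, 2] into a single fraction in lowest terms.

57/16

Start with 2.
3 + 1/(2/1) = 3 + 1/2 = 7/2
1 + 1/(7/2) = 1 + 2/7 = 9/7
1 + 1/(9/7) = 1 + 7/9 = 16/9
3 + 1/(16/9) = 3 + 9/16 = 57/16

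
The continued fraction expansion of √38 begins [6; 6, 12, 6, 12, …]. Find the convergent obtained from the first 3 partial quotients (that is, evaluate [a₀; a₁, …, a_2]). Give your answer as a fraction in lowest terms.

450/73

Starting at the tail and folding back:
Start with 12.
6 + 1/(12/1) = 6 + 1/12 = 73/12
6 + 1/(73/12) = 6 + 12/73 = 450/73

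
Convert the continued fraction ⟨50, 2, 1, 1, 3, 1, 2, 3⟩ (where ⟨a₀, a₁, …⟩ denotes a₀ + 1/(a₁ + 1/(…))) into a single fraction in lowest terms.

10834/215

a_0 = 50: 50/1
a_1 = 2: 101/2
a_2 = 1: 151/3
a_3 = 1: 252/5
a_4 = 3: 907/18
a_5 = 1: 1159/23
a_6 = 2: 3225/64
a_7 = 3: 10834/215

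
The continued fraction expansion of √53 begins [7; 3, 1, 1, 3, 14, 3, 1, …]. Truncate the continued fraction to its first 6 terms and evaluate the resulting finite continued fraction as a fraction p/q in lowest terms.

Start with 14.
3 + 1/(14/1) = 3 + 1/14 = 43/14
1 + 1/(43/14) = 1 + 14/43 = 57/43
1 + 1/(57/43) = 1 + 43/57 = 100/57
3 + 1/(100/57) = 3 + 57/100 = 357/100
7 + 1/(357/100) = 7 + 100/357 = 2599/357

2599/357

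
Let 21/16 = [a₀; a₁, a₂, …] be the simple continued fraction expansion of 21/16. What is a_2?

Apply division with remainder until the remainder is 0:
21 = 1·16 + 5, so a_0 = 1
16 = 3·5 + 1, so a_1 = 3
5 = 5·1 + 0, so a_2 = 5

5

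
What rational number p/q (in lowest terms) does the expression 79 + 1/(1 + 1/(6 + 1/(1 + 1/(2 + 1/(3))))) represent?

Use the convergent recurrence hₖ = aₖ·hₖ₋₁ + hₖ₋₂ (and likewise for the denominators kₖ):
a_0 = 79: 79/1
a_1 = 1: 80/1
a_2 = 6: 559/7
a_3 = 1: 639/8
a_4 = 2: 1837/23
a_5 = 3: 6150/77

6150/77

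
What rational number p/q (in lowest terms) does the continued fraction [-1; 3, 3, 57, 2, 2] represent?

Compute successive convergents:
a_0 = -1: -1/1
a_1 = 3: -2/3
a_2 = 3: -7/10
a_3 = 57: -401/573
a_4 = 2: -809/1156
a_5 = 2: -2019/2885

-2019/2885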